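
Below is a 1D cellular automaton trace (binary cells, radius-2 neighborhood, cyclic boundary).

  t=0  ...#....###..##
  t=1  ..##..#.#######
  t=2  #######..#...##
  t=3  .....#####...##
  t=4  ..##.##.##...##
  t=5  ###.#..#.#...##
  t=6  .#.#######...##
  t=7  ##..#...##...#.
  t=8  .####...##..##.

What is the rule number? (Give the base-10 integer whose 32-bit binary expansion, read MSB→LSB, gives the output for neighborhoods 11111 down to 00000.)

1581045495

  nb #####: next=.  (t=1,i=10, bit31=0)
  nb ####.: next=#  (t=1,i=13, bit30=1)
  nb ###.#: next=.  (t=5,i=2, bit29=0)
  nb ###..: next=#  (t=0,i=10, bit28=1)
  nb ##.##: next=#  (t=4,i=4, bit27=1)
  nb ##.#.: next=#  (t=5,i=3, bit26=1)
  nb ##..#: next=#  (t=0,i=11, bit25=1)
  nb ##...: next=.  (t=0,i=0, bit24=0)
  nb #.###: next=.  (t=1,i=8, bit23=0)
  nb #.##.: next=.  (t=4,i=5, bit22=0)
  nb #.#.#: next=#  (t=6,i=1, bit21=1)
  nb #.#..: next=#  (t=5,i=4, bit20=1)
  nb #..##: next=#  (t=0,i=12, bit19=1)
  nb #..#.: next=#  (t=1,i=5, bit18=1)
  nb #...#: next=.  (t=0,i=1, bit17=0)
  nb #....: next=.  (t=0,i=5, bit16=0)
  nb .####: next=#  (t=1,i=9, bit15=1)
  nb .###.: next=#  (t=0,i=9, bit14=1)
  nb .##.#: next=.  (t=4,i=3, bit13=0)
  nb .##..: next=#  (t=0,i=14, bit12=1)
  nb .#.##: next=.  (t=1,i=7, bit11=0)
  nb .#.#.: next=#  (t=5,i=8, bit10=1)
  nb .#..#: next=#  (t=5,i=5, bit9=1)
  nb .#...: next=.  (t=0,i=4, bit8=0)
  nb ..###: next=#  (t=0,i=8, bit7=1)
  nb ..##.: next=#  (t=0,i=13, bit6=1)
  nb ..#.#: next=#  (t=1,i=6, bit5=1)
  nb ..#..: next=#  (t=0,i=3, bit4=1)
  nb ...##: next=.  (t=0,i=7, bit3=0)
  nb ...#.: next=#  (t=0,i=2, bit2=1)
  nb ....#: next=#  (t=0,i=6, bit1=1)
  nb .....: next=#  (t=3,i=2, bit0=1)
  bits 01011110001111001101011011110111 = 1581045495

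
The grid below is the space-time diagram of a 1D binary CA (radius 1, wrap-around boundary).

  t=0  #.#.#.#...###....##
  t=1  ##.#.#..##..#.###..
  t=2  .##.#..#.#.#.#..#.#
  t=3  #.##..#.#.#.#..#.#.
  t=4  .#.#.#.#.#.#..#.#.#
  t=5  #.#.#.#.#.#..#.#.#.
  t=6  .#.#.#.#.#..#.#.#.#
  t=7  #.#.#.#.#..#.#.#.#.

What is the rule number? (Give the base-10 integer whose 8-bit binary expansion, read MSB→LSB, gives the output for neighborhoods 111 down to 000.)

  nb ###: next=.  (t=0,i=11, bit7=0)
  nb ##.: next=#  (t=0,i=0, bit6=1)
  nb #.#: next=#  (t=0,i=1, bit5=1)
  nb #..: next=.  (t=0,i=7, bit4=0)
  nb .##: next=.  (t=0,i=10, bit3=0)
  nb .#.: next=.  (t=0,i=2, bit2=0)
  nb ..#: next=#  (t=0,i=9, bit1=1)
  nb ...: next=#  (t=0,i=8, bit0=1)
  bits 01100011 = 99

99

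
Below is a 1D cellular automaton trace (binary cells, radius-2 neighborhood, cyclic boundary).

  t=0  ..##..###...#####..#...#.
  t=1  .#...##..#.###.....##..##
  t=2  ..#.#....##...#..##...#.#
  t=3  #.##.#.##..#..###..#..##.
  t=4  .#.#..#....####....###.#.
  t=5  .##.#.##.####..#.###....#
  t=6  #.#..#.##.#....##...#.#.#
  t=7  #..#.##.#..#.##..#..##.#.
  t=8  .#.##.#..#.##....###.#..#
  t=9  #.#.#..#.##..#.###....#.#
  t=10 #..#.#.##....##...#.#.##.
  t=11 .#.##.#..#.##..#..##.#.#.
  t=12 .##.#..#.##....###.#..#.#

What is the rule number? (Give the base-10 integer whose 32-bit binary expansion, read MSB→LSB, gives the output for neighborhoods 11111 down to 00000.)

151564218

  #####|.  b31=0 t=0,i=14
  ####.|.  b30=0 t=0,i=15
  ###.#|.  b29=0 t=4,i=21
  ###..|.  b28=0 t=0,i=8
  ##.##|#  b27=1 t=5,i=8
  ##.#.|.  b26=0 t=1,i=0
  ##..#|.  b25=0 t=0,i=4
  ##...|#  b24=1 t=0,i=9
  #.###|.  b23=0 t=1,i=11
  #.##.|.  b22=0 t=3,i=2
  #.#.#|.  b21=0 t=3,i=0
  #.#..|.  b20=0 t=1,i=1
  #..##|#  b19=1 t=0,i=5
  #..#.|.  b18=0 t=0,i=18
  #...#|.  b17=0 t=0,i=0
  #....|.  b16=0 t=1,i=15
  .####|#  b15=1 t=0,i=13
  .###.|.  b14=0 t=0,i=7
  .##.#|#  b13=1 t=1,i=24
  .##..|.  b12=0 t=0,i=3
  .#.##|#  b11=1 t=1,i=10
  .#.#.|#  b10=1 t=2,i=3
  .#..#|#  b9=1 t=2,i=0
  .#...|#  b8=1 t=0,i=20
  ..###|#  b7=1 t=0,i=6
  ..##.|.  b6=0 t=0,i=2
  ..#.#|#  b5=1 t=1,i=9
  ..#..|#  b4=1 t=0,i=19
  ...##|#  b3=1 t=0,i=1
  ...#.|.  b2=0 t=0,i=22
  ....#|#  b1=1 t=1,i=17
  .....|.  b0=0 t=1,i=16
  bits 00001001000010001010111110111010 = 151564218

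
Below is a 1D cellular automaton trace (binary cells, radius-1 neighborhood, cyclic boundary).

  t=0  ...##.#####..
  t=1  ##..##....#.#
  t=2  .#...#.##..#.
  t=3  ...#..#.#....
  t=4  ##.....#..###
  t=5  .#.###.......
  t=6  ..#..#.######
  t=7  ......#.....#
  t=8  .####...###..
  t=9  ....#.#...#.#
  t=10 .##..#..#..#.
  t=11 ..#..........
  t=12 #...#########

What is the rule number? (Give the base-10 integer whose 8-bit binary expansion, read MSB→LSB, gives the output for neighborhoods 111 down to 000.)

97

  nb ###: next=.  (t=0,i=7, bit7=0)
  nb ##.: next=#  (t=0,i=4, bit6=1)
  nb #.#: next=#  (t=0,i=5, bit5=1)
  nb #..: next=.  (t=0,i=11, bit4=0)
  nb .##: next=.  (t=0,i=3, bit3=0)
  nb .#.: next=.  (t=1,i=10, bit2=0)
  nb ..#: next=.  (t=0,i=2, bit1=0)
  nb ...: next=#  (t=0,i=0, bit0=1)
  bits 01100001 = 97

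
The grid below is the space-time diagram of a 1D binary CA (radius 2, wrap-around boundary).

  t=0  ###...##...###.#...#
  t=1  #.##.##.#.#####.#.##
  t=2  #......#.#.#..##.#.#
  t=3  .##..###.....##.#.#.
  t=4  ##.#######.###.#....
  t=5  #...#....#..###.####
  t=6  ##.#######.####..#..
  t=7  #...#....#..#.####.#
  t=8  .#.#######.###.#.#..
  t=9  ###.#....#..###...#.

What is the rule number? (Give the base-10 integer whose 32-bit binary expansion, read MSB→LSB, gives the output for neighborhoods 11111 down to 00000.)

  #####|.  b31=0 t=1,i=12
  ####.|.  b30=0 t=0,i=1
  ###.#|#  b29=1 t=0,i=13
  ###..|#  b28=1 t=0,i=2
  ##.##|.  b27=0 t=1,i=1
  ##.#.|#  b26=1 t=0,i=14
  ##..#|#  b25=1 t=3,i=3
  ##...|#  b24=1 t=0,i=3
  #.###|.  b23=0 t=1,i=10
  #.##.|.  b22=0 t=1,i=2
  #.#.#|.  b21=0 t=1,i=8
  #.#..|.  b20=0 t=0,i=15
  #..##|#  b19=1 t=2,i=13
  #..#.|#  b18=1 t=6,i=16
  #...#|.  b17=0 t=0,i=4
  #....|#  b16=1 t=2,i=2
  .####|#  b15=1 t=0,i=0
  .###.|#  b14=1 t=0,i=12
  .##.#|.  b13=0 t=1,i=3
  .##..|.  b12=0 t=0,i=7
  .#.##|#  b11=1 t=1,i=9
  .#.#.|.  b10=0 t=2,i=8
  .#..#|.  b9=0 t=2,i=12
  .#...|#  b8=1 t=0,i=16
  ..###|#  b7=1 t=0,i=11
  ..##.|#  b6=1 t=0,i=6
  ..#.#|#  b5=1 t=2,i=7
  ..#..|#  b4=1 t=5,i=4
  ...##|#  b3=1 t=0,i=5
  ...#.|#  b2=1 t=2,i=6
  ....#|#  b1=1 t=2,i=5
  .....|.  b0=0 t=2,i=3
  bits 00110111000011011100100111111110 = 923650558

923650558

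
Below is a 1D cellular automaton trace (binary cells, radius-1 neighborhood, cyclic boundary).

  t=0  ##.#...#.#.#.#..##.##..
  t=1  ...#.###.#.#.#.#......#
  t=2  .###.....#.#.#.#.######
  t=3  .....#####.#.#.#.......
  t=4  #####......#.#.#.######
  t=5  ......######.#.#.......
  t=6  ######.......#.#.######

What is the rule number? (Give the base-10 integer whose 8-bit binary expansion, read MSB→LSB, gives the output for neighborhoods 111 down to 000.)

  [7] ### => .  t=1,i=6
  [6] ##. => .  t=0,i=1
  [5] #.# => .  t=0,i=2
  [4] #.. => .  t=0,i=4
  [3] .## => .  t=0,i=0
  [2] .#. => #  t=0,i=3
  [1] ..# => #  t=0,i=6
  [0] ... => #  t=0,i=5
  bits 00000111 = 7

7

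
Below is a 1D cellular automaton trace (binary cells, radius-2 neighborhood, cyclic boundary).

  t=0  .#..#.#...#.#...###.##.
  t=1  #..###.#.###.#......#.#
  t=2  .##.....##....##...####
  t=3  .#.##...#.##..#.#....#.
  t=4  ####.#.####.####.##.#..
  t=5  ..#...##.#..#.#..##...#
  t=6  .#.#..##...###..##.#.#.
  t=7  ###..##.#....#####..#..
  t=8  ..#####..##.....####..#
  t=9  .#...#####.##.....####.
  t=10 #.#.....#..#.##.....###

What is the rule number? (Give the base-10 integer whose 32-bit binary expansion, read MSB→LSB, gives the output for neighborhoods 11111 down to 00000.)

1405955428

  nb #####: next=.  (t=7,i=15, bit31=0)
  nb ####.: next=#  (t=2,i=21, bit30=1)
  nb ###.#: next=.  (t=0,i=18, bit29=0)
  nb ###..: next=#  (t=6,i=13, bit28=1)
  nb ##.##: next=.  (t=0,i=19, bit27=0)
  nb ##.#.: next=.  (t=1,i=6, bit26=0)
  nb ##..#: next=#  (t=0,i=22, bit25=1)
  nb ##...: next=#  (t=2,i=3, bit24=1)
  nb #.###: next=#  (t=1,i=9, bit23=1)
  nb #.##.: next=#  (t=0,i=20, bit22=1)
  nb #.#.#: next=.  (t=1,i=7, bit21=0)
  nb #.#..: next=.  (t=0,i=6, bit20=0)
  nb #..##: next=#  (t=1,i=2, bit19=1)
  nb #..#.: next=#  (t=0,i=0, bit18=1)
  nb #...#: next=.  (t=0,i=8, bit17=0)
  nb #....: next=#  (t=1,i=15, bit16=1)
  nb .####: next=.  (t=2,i=20, bit15=0)
  nb .###.: next=.  (t=0,i=17, bit14=0)
  nb .##.#: next=#  (t=4,i=18, bit13=1)
  nb .##..: next=.  (t=0,i=21, bit12=0)
  nb .#.##: next=#  (t=1,i=8, bit11=1)
  nb .#.#.: next=#  (t=0,i=5, bit10=1)
  nb .#..#: next=.  (t=0,i=2, bit9=0)
  nb .#...: next=#  (t=0,i=7, bit8=1)
  nb ..###: next=.  (t=0,i=16, bit7=0)
  nb ..##.: next=#  (t=2,i=8, bit6=1)
  nb ..#.#: next=#  (t=0,i=4, bit5=1)
  nb ..#..: next=.  (t=0,i=1, bit4=0)
  nb ...##: next=.  (t=0,i=15, bit3=0)
  nb ...#.: next=#  (t=0,i=9, bit2=1)
  nb ....#: next=.  (t=1,i=18, bit1=0)
  nb .....: next=.  (t=1,i=16, bit0=0)
  bits 01010011110011010010110101100100 = 1405955428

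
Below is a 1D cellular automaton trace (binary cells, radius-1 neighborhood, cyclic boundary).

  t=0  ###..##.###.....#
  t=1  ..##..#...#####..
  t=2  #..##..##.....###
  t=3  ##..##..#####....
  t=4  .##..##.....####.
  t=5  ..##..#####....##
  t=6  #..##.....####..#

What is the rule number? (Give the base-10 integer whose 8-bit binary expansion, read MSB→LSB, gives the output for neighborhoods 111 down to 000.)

  nb ###: next=.  (t=0,i=0, bit7=0)
  nb ##.: next=#  (t=0,i=2, bit6=1)
  nb #.#: next=.  (t=0,i=7, bit5=0)
  nb #..: next=#  (t=0,i=3, bit4=1)
  nb .##: next=.  (t=0,i=5, bit3=0)
  nb .#.: next=.  (t=1,i=6, bit2=0)
  nb ..#: next=.  (t=0,i=4, bit1=0)
  nb ...: next=#  (t=0,i=12, bit0=1)
  bits 01010001 = 81

81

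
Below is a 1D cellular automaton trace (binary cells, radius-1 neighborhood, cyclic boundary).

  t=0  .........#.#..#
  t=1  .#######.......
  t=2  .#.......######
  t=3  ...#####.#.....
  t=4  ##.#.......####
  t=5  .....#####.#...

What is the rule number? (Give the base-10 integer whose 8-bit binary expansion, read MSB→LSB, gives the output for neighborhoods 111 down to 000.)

  nb ###: next=.  (t=1,i=2, bit7=0)
  nb ##.: next=.  (t=1,i=7, bit6=0)
  nb #.#: next=.  (t=0,i=10, bit5=0)
  nb #..: next=.  (t=0,i=0, bit4=0)
  nb .##: next=#  (t=1,i=1, bit3=1)
  nb .#.: next=.  (t=0,i=9, bit2=0)
  nb ..#: next=.  (t=0,i=8, bit1=0)
  nb ...: next=#  (t=0,i=1, bit0=1)
  bits 00001001 = 9

9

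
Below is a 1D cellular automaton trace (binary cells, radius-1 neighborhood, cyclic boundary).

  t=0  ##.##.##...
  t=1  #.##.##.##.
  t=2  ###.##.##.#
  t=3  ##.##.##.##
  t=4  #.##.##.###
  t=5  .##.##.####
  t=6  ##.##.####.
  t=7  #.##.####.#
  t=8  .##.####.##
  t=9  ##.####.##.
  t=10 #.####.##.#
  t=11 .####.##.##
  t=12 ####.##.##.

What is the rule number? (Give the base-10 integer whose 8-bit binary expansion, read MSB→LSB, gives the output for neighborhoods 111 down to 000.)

  ### -> #   bit 7 = 1  t=2,i=0
  ##. -> .   bit 6 = 0  t=0,i=1
  #.# -> #   bit 5 = 1  t=0,i=2
  #.. -> #   bit 4 = 1  t=0,i=8
  .## -> #   bit 3 = 1  t=0,i=0
  .#. -> #   bit 2 = 1  t=1,i=0
  ..# -> .   bit 1 = 0  t=0,i=10
  ... -> #   bit 0 = 1  t=0,i=9
  bits 10111101 = 189

189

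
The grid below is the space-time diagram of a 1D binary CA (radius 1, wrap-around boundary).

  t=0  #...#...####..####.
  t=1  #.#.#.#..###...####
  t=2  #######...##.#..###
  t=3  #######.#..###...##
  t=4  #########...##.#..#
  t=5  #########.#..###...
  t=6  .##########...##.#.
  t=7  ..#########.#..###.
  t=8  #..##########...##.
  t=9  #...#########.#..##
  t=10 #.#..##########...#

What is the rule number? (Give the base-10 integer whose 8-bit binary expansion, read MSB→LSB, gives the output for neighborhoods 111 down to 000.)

  [7] ### => #  t=0,i=9
  [6] ##. => #  t=0,i=11
  [5] #.# => #  t=0,i=18
  [4] #.. => .  t=0,i=1
  [3] .## => .  t=0,i=8
  [2] .#. => #  t=0,i=0
  [1] ..# => .  t=0,i=3
  [0] ... => #  t=0,i=2
  bits 11100101 = 229

229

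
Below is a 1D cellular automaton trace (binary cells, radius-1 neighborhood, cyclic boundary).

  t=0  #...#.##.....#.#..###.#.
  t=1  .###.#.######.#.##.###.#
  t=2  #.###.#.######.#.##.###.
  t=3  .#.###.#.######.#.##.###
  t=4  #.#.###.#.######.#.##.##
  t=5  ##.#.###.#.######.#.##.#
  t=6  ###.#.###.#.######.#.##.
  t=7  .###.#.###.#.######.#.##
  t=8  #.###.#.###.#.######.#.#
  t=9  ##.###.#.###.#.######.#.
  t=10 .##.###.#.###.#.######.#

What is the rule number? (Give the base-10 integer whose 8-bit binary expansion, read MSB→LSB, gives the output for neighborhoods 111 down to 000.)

243

  ### -> #   bit 7 = 1  t=0,i=19
  ##. -> #   bit 6 = 1  t=0,i=7
  #.# -> #   bit 5 = 1  t=0,i=5
  #.. -> #   bit 4 = 1  t=0,i=1
  .## -> .   bit 3 = 0  t=0,i=6
  .#. -> .   bit 2 = 0  t=0,i=0
  ..# -> #   bit 1 = 1  t=0,i=3
  ... -> #   bit 0 = 1  t=0,i=2
  bits 11110011 = 243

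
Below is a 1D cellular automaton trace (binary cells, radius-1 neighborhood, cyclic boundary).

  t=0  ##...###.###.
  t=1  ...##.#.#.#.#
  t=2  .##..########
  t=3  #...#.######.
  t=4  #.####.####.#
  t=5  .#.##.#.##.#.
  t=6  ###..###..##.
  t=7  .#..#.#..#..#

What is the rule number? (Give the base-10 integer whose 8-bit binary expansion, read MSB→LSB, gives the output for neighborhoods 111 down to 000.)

167

  [7] ### => #  t=0,i=6
  [6] ##. => .  t=0,i=1
  [5] #.# => #  t=0,i=8
  [4] #.. => .  t=0,i=2
  [3] .## => .  t=0,i=0
  [2] .#. => #  t=1,i=6
  [1] ..# => #  t=0,i=4
  [0] ... => #  t=0,i=3
  bits 10100111 = 167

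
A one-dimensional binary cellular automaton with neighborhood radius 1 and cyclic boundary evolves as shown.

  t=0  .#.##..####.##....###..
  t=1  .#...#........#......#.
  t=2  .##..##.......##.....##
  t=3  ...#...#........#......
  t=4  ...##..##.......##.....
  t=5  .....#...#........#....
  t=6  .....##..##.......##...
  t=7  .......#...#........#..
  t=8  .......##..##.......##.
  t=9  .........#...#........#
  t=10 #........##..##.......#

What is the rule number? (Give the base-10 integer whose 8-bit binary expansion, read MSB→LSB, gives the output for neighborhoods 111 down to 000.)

  [7] ### => .  t=0,i=8
  [6] ##. => .  t=0,i=4
  [5] #.# => .  t=0,i=2
  [4] #.. => #  t=0,i=5
  [3] .## => .  t=0,i=3
  [2] .#. => #  t=0,i=1
  [1] ..# => .  t=0,i=0
  [0] ... => .  t=0,i=15
  bits 00010100 = 20

20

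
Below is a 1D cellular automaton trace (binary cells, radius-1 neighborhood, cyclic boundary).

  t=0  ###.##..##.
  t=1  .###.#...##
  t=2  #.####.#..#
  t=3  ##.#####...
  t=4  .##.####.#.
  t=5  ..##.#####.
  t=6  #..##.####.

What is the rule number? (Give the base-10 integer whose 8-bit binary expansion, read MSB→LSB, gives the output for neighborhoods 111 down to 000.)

  nb ###: next=#  (t=0,i=1, bit7=1)
  nb ##.: next=#  (t=0,i=2, bit6=1)
  nb #.#: next=#  (t=0,i=3, bit5=1)
  nb #..: next=.  (t=0,i=6, bit4=0)
  nb .##: next=.  (t=0,i=0, bit3=0)
  nb .#.: next=#  (t=1,i=5, bit2=1)
  nb ..#: next=.  (t=0,i=7, bit1=0)
  nb ...: next=#  (t=1,i=7, bit0=1)
  bits 11100101 = 229

229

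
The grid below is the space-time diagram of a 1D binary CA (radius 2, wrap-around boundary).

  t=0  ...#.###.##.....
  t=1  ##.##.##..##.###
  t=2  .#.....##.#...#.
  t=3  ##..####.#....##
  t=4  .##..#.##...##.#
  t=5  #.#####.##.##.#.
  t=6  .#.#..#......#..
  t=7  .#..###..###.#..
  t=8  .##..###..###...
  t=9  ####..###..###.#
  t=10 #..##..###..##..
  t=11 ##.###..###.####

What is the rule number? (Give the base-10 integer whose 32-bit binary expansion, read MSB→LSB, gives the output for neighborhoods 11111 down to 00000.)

923064955

  ##### -> .   bit 31 = 0  t=1,i=15
  ####. -> .   bit 30 = 0  t=1,i=0
  ###.# -> #   bit 29 = 1  t=0,i=7
  ###.. -> #   bit 28 = 1  t=3,i=1
  ##.## -> .   bit 27 = 0  t=0,i=8
  ##.#. -> #   bit 26 = 1  t=2,i=9
  ##..# -> #   bit 25 = 1  t=1,i=8
  ##... -> #   bit 24 = 1  t=0,i=11
  #.### -> .   bit 23 = 0  t=0,i=5
  #.##. -> .   bit 22 = 0  t=0,i=9
  #.#.# -> .   bit 21 = 0  t=4,i=15
  #.#.. -> .   bit 20 = 0  t=2,i=10
  #..## -> .   bit 19 = 0  t=1,i=9
  #..#. -> #   bit 18 = 1  t=2,i=0
  #...# -> .   bit 17 = 0  t=2,i=12
  #.... -> .   bit 16 = 0  t=0,i=12
  .#### -> #   bit 15 = 1  t=1,i=14
  .###. -> #   bit 14 = 1  t=0,i=6
  .##.# -> .   bit 13 = 0  t=1,i=4
  .##.. -> #   bit 12 = 1  t=0,i=10
  .#.## -> #   bit 11 = 1  t=0,i=4
  .#.#. -> .   bit 10 = 0  t=5,i=15
  .#..# -> #   bit 9 = 1  t=2,i=15
  .#... -> .   bit 8 = 0  t=2,i=2
  ..### -> .   bit 7 = 0  t=3,i=4
  ..##. -> #   bit 6 = 1  t=1,i=10
  ..#.# -> #   bit 5 = 1  t=0,i=3
  ..#.. -> #   bit 4 = 1  t=2,i=1
  ...## -> #   bit 3 = 1  t=2,i=6
  ...#. -> .   bit 2 = 0  t=0,i=2
  ....# -> #   bit 1 = 1  t=0,i=1
  ..... -> #   bit 0 = 1  t=0,i=0
  bits 00110111000001001101101001111011 = 923064955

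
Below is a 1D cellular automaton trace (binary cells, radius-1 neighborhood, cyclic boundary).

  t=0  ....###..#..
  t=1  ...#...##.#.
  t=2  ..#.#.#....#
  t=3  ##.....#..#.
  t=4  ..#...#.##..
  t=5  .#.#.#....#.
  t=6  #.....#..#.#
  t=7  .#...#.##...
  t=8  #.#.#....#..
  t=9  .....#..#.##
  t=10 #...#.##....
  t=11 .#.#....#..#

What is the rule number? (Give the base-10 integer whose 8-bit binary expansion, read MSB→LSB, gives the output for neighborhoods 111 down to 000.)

  nb ###: next=.  (t=0,i=5, bit7=0)
  nb ##.: next=.  (t=0,i=6, bit6=0)
  nb #.#: next=.  (t=1,i=9, bit5=0)
  nb #..: next=#  (t=0,i=7, bit4=1)
  nb .##: next=.  (t=0,i=4, bit3=0)
  nb .#.: next=.  (t=0,i=9, bit2=0)
  nb ..#: next=#  (t=0,i=3, bit1=1)
  nb ...: next=.  (t=0,i=0, bit0=0)
  bits 00010010 = 18

18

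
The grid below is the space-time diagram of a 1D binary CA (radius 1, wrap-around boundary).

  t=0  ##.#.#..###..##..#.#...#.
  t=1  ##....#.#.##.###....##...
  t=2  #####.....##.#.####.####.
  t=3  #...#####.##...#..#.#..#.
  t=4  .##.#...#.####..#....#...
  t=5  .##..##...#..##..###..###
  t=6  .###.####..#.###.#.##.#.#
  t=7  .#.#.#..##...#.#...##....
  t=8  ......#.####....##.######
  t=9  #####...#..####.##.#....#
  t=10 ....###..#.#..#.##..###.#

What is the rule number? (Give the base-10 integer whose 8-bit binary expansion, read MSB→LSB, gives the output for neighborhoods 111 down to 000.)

89

  ### -> .   bit 7 = 0  t=0,i=9
  ##. -> #   bit 6 = 1  t=0,i=1
  #.# -> .   bit 5 = 0  t=0,i=2
  #.. -> #   bit 4 = 1  t=0,i=6
  .## -> #   bit 3 = 1  t=0,i=0
  .#. -> .   bit 2 = 0  t=0,i=3
  ..# -> .   bit 1 = 0  t=0,i=7
  ... -> #   bit 0 = 1  t=0,i=21
  bits 01011001 = 89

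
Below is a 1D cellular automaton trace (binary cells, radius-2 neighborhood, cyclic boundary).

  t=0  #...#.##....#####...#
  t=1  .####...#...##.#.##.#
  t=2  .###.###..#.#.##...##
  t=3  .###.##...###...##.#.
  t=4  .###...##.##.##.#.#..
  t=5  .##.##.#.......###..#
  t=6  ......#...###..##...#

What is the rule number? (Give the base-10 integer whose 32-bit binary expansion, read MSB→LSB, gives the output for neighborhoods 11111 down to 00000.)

1705166053

  #####|.  b31=0 t=0,i=14
  ####.|#  b30=1 t=0,i=15
  ###.#|#  b29=1 t=2,i=3
  ###..|.  b28=0 t=0,i=16
  ##.##|.  b27=0 t=2,i=0
  ##.#.|#  b26=1 t=1,i=14
  ##..#|.  b25=0 t=2,i=8
  ##...|#  b24=1 t=0,i=1
  #.###|#  b23=1 t=1,i=1
  #.##.|.  b22=0 t=0,i=6
  #.#.#|#  b21=1 t=1,i=15
  #.#..|.  b20=0 t=3,i=19
  #..##|.  b19=0 t=3,i=0
  #..#.|.  b18=0 t=2,i=9
  #...#|#  b17=1 t=0,i=2
  #....|.  b16=0 t=0,i=9
  .####|#  b15=1 t=0,i=13
  .###.|#  b14=1 t=2,i=2
  .##.#|.  b13=0 t=1,i=13
  .##..|.  b12=0 t=0,i=0
  .#.##|.  b11=0 t=0,i=5
  .#.#.|#  b10=1 t=2,i=11
  .#..#|.  b9=0 t=3,i=20
  .#...|.  b8=0 t=1,i=9
  ..###|#  b7=1 t=0,i=12
  ..##.|#  b6=1 t=0,i=20
  ..#.#|#  b5=1 t=0,i=4
  ..#..|.  b4=0 t=1,i=8
  ...##|.  b3=0 t=0,i=11
  ...#.|#  b2=1 t=0,i=3
  ....#|.  b1=0 t=0,i=10
  .....|#  b0=1 t=5,i=10
  bits 01100101101000101100010011100101 = 1705166053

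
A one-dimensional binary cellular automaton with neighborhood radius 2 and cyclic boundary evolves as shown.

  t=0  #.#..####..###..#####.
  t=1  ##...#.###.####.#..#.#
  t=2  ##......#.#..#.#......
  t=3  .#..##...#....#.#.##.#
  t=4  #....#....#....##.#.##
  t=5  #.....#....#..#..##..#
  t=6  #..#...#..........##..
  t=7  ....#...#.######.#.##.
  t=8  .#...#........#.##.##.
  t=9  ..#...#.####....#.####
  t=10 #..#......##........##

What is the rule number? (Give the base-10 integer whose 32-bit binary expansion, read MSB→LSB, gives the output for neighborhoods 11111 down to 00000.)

  #####|.  b31=0 t=0,i=18
  ####.|#  b30=1 t=0,i=7
  ###.#|.  b29=0 t=0,i=20
  ###..|#  b28=1 t=0,i=8
  ##.##|#  b27=1 t=1,i=10
  ##.#.|#  b26=1 t=0,i=21
  ##..#|#  b25=1 t=0,i=9
  ##...|.  b24=0 t=1,i=2
  #.###|.  b23=0 t=1,i=7
  #.##.|#  b22=1 t=3,i=18
  #.#.#|#  b21=1 t=0,i=0
  #.#..|.  b20=0 t=0,i=2
  #..##|.  b19=0 t=0,i=4
  #..#.|.  b18=0 t=1,i=18
  #...#|.  b17=0 t=1,i=3
  #....|.  b16=0 t=2,i=3
  .####|.  b15=0 t=0,i=6
  .###.|#  b14=1 t=0,i=12
  .##.#|.  b13=0 t=3,i=19
  .##..|#  b12=1 t=2,i=1
  .#.##|.  b11=0 t=1,i=6
  .#.#.|#  b10=1 t=0,i=1
  .#..#|.  b9=0 t=0,i=3
  .#...|#  b8=1 t=2,i=16
  ..###|#  b7=1 t=0,i=5
  ..##.|.  b6=0 t=2,i=0
  ..#.#|.  b5=0 t=1,i=5
  ..#..|.  b4=0 t=3,i=9
  ...##|#  b3=1 t=2,i=21
  ...#.|.  b2=0 t=1,i=4
  ....#|.  b1=0 t=2,i=6
  .....|#  b0=1 t=2,i=4
  bits 01011110011000000101010110001001 = 1583371657

1583371657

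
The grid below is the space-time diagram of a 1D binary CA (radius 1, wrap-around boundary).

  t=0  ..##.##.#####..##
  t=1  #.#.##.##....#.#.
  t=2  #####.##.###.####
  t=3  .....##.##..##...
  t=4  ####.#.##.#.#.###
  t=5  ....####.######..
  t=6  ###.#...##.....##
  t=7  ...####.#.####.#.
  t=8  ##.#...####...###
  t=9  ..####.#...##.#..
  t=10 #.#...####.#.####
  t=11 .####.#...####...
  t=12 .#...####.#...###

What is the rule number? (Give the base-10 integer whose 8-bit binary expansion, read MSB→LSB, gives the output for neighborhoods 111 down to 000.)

  ###|.  b7=0 t=0,i=9
  ##.|.  b6=0 t=0,i=3
  #.#|#  b5=1 t=0,i=4
  #..|#  b4=1 t=0,i=0
  .##|#  b3=1 t=0,i=2
  .#.|#  b2=1 t=1,i=0
  ..#|.  b1=0 t=0,i=1
  ...|#  b0=1 t=1,i=10
  bits 00111101 = 61

61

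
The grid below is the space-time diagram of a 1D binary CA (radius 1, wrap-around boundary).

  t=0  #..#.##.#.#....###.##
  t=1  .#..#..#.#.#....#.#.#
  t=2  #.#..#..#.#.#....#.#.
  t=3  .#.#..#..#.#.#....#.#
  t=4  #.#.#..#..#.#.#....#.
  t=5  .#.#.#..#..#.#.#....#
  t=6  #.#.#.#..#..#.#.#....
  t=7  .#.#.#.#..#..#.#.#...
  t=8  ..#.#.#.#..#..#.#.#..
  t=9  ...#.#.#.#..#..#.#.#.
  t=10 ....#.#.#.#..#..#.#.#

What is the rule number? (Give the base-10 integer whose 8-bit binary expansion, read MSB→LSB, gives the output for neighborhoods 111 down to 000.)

  [7] ### => #  t=0,i=16
  [6] ##. => .  t=0,i=0
  [5] #.# => #  t=0,i=4
  [4] #.. => #  t=0,i=1
  [3] .## => .  t=0,i=5
  [2] .#. => .  t=0,i=3
  [1] ..# => .  t=0,i=2
  [0] ... => .  t=0,i=12
  bits 10110000 = 176

176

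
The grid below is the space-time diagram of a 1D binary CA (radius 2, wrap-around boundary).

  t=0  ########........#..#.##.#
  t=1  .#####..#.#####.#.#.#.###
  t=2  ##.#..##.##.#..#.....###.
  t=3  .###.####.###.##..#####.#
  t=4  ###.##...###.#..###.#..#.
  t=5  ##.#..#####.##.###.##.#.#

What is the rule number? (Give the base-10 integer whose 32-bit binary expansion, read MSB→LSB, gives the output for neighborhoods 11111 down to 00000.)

2409523419

  ##### -> #   bit 31 = 1  t=0,i=1
  ####. -> .   bit 30 = 0  t=0,i=6
  ###.# -> .   bit 29 = 0  t=1,i=14
  ###.. -> .   bit 28 = 0  t=0,i=7
  ##.## -> #   bit 27 = 1  t=0,i=23
  ##.#. -> #   bit 26 = 1  t=1,i=15
  ##..# -> #   bit 25 = 1  t=1,i=6
  ##... -> #   bit 24 = 1  t=0,i=8
  #.### -> #   bit 23 = 1  t=0,i=24
  #.##. -> .   bit 22 = 0  t=0,i=21
  #.#.# -> .   bit 21 = 0  t=1,i=16
  #.#.. -> #   bit 20 = 1  t=2,i=3
  #..## -> #   bit 19 = 1  t=2,i=5
  #..#. -> #   bit 18 = 1  t=0,i=18
  #...# -> #   bit 17 = 1  t=4,i=7
  #.... -> .   bit 16 = 0  t=0,i=9
  .#### -> .   bit 15 = 0  t=0,i=0
  .###. -> #   bit 14 = 1  t=1,i=23
  .##.# -> #   bit 13 = 1  t=0,i=22
  .##.. -> .   bit 12 = 0  t=3,i=15
  .#.## -> #   bit 11 = 1  t=0,i=20
  .#.#. -> .   bit 10 = 0  t=1,i=17
  .#..# -> .   bit 9 = 0  t=0,i=17
  .#... -> .   bit 8 = 0  t=2,i=16
  ..### -> #   bit 7 = 1  t=2,i=21
  ..##. -> #   bit 6 = 1  t=2,i=6
  ..#.# -> .   bit 5 = 0  t=0,i=19
  ..#.. -> #   bit 4 = 1  t=0,i=16
  ...## -> #   bit 3 = 1  t=2,i=20
  ...#. -> .   bit 2 = 0  t=0,i=15
  ....# -> #   bit 1 = 1  t=0,i=14
  ..... -> #   bit 0 = 1  t=0,i=10
  bits 10001111100111100110100011011011 = 2409523419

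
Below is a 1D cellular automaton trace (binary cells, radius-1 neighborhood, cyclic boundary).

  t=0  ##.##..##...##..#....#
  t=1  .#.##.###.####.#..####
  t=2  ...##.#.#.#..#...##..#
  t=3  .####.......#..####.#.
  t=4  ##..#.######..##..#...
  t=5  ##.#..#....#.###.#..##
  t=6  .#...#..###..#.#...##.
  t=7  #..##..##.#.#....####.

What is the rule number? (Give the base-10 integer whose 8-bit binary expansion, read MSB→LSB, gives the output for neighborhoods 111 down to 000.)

75

  [7] ### => .  t=0,i=0
  [6] ##. => #  t=0,i=1
  [5] #.# => .  t=0,i=2
  [4] #.. => .  t=0,i=5
  [3] .## => #  t=0,i=3
  [2] .#. => .  t=0,i=16
  [1] ..# => #  t=0,i=6
  [0] ... => #  t=0,i=10
  bits 01001011 = 75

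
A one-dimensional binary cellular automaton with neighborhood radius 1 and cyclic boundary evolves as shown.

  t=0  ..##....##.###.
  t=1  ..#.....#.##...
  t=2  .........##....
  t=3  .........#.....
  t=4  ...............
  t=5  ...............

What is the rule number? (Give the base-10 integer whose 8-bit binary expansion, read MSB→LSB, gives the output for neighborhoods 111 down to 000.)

  [7] ### => .  t=0,i=12
  [6] ##. => .  t=0,i=3
  [5] #.# => #  t=0,i=10
  [4] #.. => .  t=0,i=4
  [3] .## => #  t=0,i=2
  [2] .#. => .  t=1,i=2
  [1] ..# => .  t=0,i=1
  [0] ... => .  t=0,i=0
  bits 00101000 = 40

40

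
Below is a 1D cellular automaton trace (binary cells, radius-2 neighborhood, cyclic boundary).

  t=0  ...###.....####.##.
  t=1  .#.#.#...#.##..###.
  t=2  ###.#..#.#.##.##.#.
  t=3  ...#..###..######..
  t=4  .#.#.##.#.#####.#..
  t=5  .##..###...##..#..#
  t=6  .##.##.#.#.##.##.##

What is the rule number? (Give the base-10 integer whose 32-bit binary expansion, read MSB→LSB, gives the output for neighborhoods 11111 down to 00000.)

  #####|#  b31=1 t=3,i=13
  ####.|.  b30=0 t=0,i=13
  ###.#|.  b29=0 t=0,i=14
  ###..|#  b28=1 t=0,i=5
  ##.##|#  b27=1 t=0,i=15
  ##.#.|#  b26=1 t=2,i=3
  ##..#|.  b25=0 t=1,i=13
  ##...|.  b24=0 t=0,i=6
  #.###|.  b23=0 t=2,i=0
  #.##.|#  b22=1 t=0,i=16
  #.#.#|.  b21=0 t=1,i=3
  #.#..|.  b20=0 t=1,i=5
  #..##|#  b19=1 t=1,i=14
  #..#.|#  b18=1 t=1,i=0
  #...#|#  b17=1 t=1,i=7
  #....|.  b16=0 t=0,i=0
  .####|#  b15=1 t=0,i=12
  .###.|.  b14=0 t=0,i=4
  .##.#|#  b13=1 t=2,i=12
  .##..|#  b12=1 t=0,i=17
  .#.##|.  b11=0 t=1,i=10
  .#.#.|#  b10=1 t=1,i=2
  .#..#|.  b9=0 t=2,i=5
  .#...|.  b8=0 t=1,i=6
  ..###|#  b7=1 t=0,i=3
  ..##.|#  b6=1 t=5,i=11
  ..#.#|#  b5=1 t=1,i=1
  ..#..|#  b4=1 t=3,i=3
  ...##|.  b3=0 t=0,i=2
  ...#.|.  b2=0 t=1,i=8
  ....#|#  b1=1 t=0,i=1
  .....|.  b0=0 t=0,i=8
  bits 10011100010011101011010011110010 = 2622403826

2622403826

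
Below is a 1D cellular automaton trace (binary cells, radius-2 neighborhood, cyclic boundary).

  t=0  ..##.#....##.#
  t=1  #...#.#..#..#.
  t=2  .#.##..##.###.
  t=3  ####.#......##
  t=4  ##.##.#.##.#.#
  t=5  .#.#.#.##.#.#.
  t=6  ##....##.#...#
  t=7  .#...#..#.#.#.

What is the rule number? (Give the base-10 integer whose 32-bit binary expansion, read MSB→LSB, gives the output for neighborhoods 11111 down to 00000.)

  nb #####: next=#  (t=3,i=0, bit31=1)
  nb ####.: next=.  (t=3,i=2, bit30=0)
  nb ###.#: next=#  (t=3,i=3, bit29=1)
  nb ###..: next=#  (t=2,i=12, bit28=1)
  nb ##.##: next=.  (t=2,i=9, bit27=0)
  nb ##.#.: next=#  (t=0,i=4, bit26=1)
  nb ##..#: next=#  (t=2,i=5, bit25=1)
  nb ##...: next=.  (t=6,i=2, bit24=0)
  nb #.###: next=.  (t=2,i=10, bit23=0)
  nb #.##.: next=#  (t=2,i=3, bit22=1)
  nb #.#.#: next=.  (t=4,i=6, bit21=0)
  nb #.#..: next=.  (t=0,i=5, bit20=0)
  nb #..##: next=.  (t=0,i=1, bit19=0)
  nb #..#.: next=#  (t=1,i=8, bit18=1)
  nb #...#: next=.  (t=1,i=2, bit17=0)
  nb #....: next=.  (t=0,i=7, bit16=0)
  nb .####: next=#  (t=3,i=13, bit15=1)
  nb .###.: next=.  (t=2,i=11, bit14=0)
  nb .##.#: next=.  (t=0,i=3, bit13=0)
  nb .##..: next=.  (t=2,i=4, bit12=0)
  nb .#.##: next=#  (t=2,i=2, bit11=1)
  nb .#.#.: next=.  (t=1,i=5, bit10=0)
  nb .#..#: next=#  (t=0,i=0, bit9=1)
  nb .#...: next=#  (t=0,i=6, bit8=1)
  nb ..###: next=.  (t=3,i=12, bit7=0)
  nb ..##.: next=.  (t=0,i=2, bit6=0)
  nb ..#.#: next=#  (t=1,i=4, bit5=1)
  nb ..#..: next=.  (t=1,i=9, bit4=0)
  nb ...##: next=#  (t=0,i=9, bit3=1)
  nb ...#.: next=#  (t=1,i=3, bit2=1)
  nb ....#: next=.  (t=0,i=8, bit1=0)
  nb .....: next=#  (t=3,i=8, bit0=1)
  bits 10110110010001001000101100101101 = 3057945389

3057945389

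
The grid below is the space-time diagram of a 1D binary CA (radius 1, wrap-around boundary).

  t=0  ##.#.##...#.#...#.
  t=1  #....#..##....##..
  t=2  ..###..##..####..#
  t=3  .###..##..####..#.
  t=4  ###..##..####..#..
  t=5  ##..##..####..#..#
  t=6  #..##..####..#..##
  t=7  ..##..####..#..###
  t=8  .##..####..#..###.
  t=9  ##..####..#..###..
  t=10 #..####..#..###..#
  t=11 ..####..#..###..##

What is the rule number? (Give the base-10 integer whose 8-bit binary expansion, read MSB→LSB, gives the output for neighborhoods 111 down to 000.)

139

  [7] ### => #  t=2,i=3
  [6] ##. => .  t=0,i=1
  [5] #.# => .  t=0,i=2
  [4] #.. => .  t=0,i=7
  [3] .## => #  t=0,i=0
  [2] .#. => .  t=0,i=3
  [1] ..# => #  t=0,i=9
  [0] ... => #  t=0,i=8
  bits 10001011 = 139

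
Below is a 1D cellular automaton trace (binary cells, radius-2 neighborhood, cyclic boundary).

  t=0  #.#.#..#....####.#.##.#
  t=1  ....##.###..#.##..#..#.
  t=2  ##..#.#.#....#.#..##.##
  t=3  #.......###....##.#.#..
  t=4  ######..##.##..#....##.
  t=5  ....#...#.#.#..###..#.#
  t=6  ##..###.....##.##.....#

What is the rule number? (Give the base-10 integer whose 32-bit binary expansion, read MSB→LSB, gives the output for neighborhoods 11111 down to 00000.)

  nb #####: next=.  (t=4,i=2, bit31=0)
  nb ####.: next=#  (t=0,i=14, bit30=1)
  nb ###.#: next=#  (t=0,i=15, bit29=1)
  nb ###..: next=.  (t=1,i=9, bit28=0)
  nb ##.##: next=#  (t=0,i=21, bit27=1)
  nb ##.#.: next=.  (t=0,i=1, bit26=0)
  nb ##..#: next=.  (t=1,i=10, bit25=0)
  nb ##...: next=#  (t=3,i=11, bit24=1)
  nb #.###: next=.  (t=1,i=7, bit23=0)
  nb #.##.: next=.  (t=0,i=19, bit22=0)
  nb #.#.#: next=.  (t=0,i=2, bit21=0)
  nb #.#..: next=#  (t=0,i=4, bit20=1)
  nb #..##: next=.  (t=2,i=17, bit19=0)
  nb #..#.: next=.  (t=0,i=6, bit18=0)
  nb #...#: next=#  (t=5,i=6, bit17=1)
  nb #....: next=#  (t=0,i=9, bit16=1)
  nb .####: next=.  (t=0,i=13, bit15=0)
  nb .###.: next=#  (t=1,i=8, bit14=1)
  nb .##.#: next=.  (t=0,i=0, bit13=0)
  nb .##..: next=#  (t=1,i=15, bit12=1)
  nb .#.##: next=#  (t=0,i=18, bit11=1)
  nb .#.#.: next=.  (t=0,i=3, bit10=0)
  nb .#..#: next=#  (t=0,i=5, bit9=1)
  nb .#...: next=#  (t=0,i=8, bit8=1)
  nb ..###: next=#  (t=0,i=12, bit7=1)
  nb ..##.: next=#  (t=1,i=4, bit6=1)
  nb ..#.#: next=.  (t=1,i=12, bit5=0)
  nb ..#..: next=#  (t=0,i=7, bit4=1)
  nb ...##: next=.  (t=0,i=11, bit3=0)
  nb ...#.: next=.  (t=2,i=12, bit2=0)
  nb ....#: next=.  (t=0,i=10, bit1=0)
  nb .....: next=#  (t=1,i=1, bit0=1)
  bits 01101001000100110101101111010001 = 1762876369

1762876369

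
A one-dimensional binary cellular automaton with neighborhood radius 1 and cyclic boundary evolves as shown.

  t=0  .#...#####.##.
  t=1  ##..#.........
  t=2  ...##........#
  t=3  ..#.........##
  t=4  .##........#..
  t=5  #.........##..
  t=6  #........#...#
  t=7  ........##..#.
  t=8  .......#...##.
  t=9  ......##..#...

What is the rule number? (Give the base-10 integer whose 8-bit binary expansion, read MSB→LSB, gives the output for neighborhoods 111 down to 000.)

6

  ###|.  b7=0 t=0,i=6
  ##.|.  b6=0 t=0,i=9
  #.#|.  b5=0 t=0,i=10
  #..|.  b4=0 t=0,i=2
  .##|.  b3=0 t=0,i=5
  .#.|#  b2=1 t=0,i=1
  ..#|#  b1=1 t=0,i=0
  ...|.  b0=0 t=0,i=3
  bits 00000110 = 6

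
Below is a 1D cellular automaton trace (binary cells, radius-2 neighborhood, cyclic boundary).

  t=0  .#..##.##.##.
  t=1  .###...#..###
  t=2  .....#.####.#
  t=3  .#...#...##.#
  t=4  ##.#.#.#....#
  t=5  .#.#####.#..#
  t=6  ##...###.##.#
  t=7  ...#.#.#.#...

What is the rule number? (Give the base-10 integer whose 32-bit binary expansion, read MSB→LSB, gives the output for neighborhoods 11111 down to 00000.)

  ##### -> #   bit 31 = 1  t=5,i=5
  ####. -> #   bit 30 = 1  t=2,i=9
  ###.# -> #   bit 29 = 1  t=1,i=12
  ###.. -> .   bit 28 = 0  t=1,i=3
  ##.## -> .   bit 27 = 0  t=0,i=6
  ##.#. -> .   bit 26 = 0  t=2,i=11
  ##..# -> #   bit 25 = 1  t=0,i=12
  ##... -> .   bit 24 = 0  t=1,i=4
  #.### -> .   bit 23 = 0  t=1,i=1
  #.##. -> #   bit 22 = 1  t=0,i=7
  #.#.# -> #   bit 21 = 1  t=3,i=12
  #.#.. -> #   bit 20 = 1  t=2,i=12
  #..## -> #   bit 19 = 1  t=0,i=3
  #..#. -> .   bit 18 = 0  t=0,i=0
  #...# -> #   bit 17 = 1  t=1,i=5
  #.... -> #   bit 16 = 1  t=2,i=1
  .#### -> .   bit 15 = 0  t=2,i=8
  .###. -> .   bit 14 = 0  t=1,i=2
  .##.# -> .   bit 13 = 0  t=0,i=5
  .##.. -> #   bit 12 = 1  t=0,i=11
  .#.## -> .   bit 11 = 0  t=2,i=6
  .#.#. -> #   bit 10 = 1  t=3,i=0
  .#..# -> #   bit 9 = 1  t=0,i=2
  .#... -> .   bit 8 = 0  t=2,i=0
  ..### -> #   bit 7 = 1  t=1,i=10
  ..##. -> .   bit 6 = 0  t=0,i=4
  ..#.# -> #   bit 5 = 1  t=2,i=5
  ..#.. -> #   bit 4 = 1  t=0,i=1
  ...## -> .   bit 3 = 0  t=3,i=8
  ...#. -> .   bit 2 = 0  t=1,i=6
  ....# -> .   bit 1 = 0  t=2,i=3
  ..... -> .   bit 0 = 0  t=2,i=2
  bits 11100010011110110001011010110000 = 3799717552

3799717552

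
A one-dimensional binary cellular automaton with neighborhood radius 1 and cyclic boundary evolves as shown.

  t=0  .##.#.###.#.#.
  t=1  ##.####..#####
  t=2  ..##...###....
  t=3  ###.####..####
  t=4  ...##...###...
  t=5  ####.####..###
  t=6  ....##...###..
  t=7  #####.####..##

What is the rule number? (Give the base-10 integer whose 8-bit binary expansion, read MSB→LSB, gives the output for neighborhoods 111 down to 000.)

  ###|.  b7=0 t=0,i=7
  ##.|.  b6=0 t=0,i=2
  #.#|#  b5=1 t=0,i=3
  #..|#  b4=1 t=0,i=13
  .##|#  b3=1 t=0,i=1
  .#.|#  b2=1 t=0,i=4
  ..#|#  b1=1 t=0,i=0
  ...|#  b0=1 t=2,i=0
  bits 00111111 = 63

63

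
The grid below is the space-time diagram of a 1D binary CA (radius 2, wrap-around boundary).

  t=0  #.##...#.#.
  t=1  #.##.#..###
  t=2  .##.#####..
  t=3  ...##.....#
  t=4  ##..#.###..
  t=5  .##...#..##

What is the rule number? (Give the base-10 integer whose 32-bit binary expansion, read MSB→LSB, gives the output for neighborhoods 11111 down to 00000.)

251336579

  #####|.  b31=0 t=2,i=6
  ####.|.  b30=0 t=1,i=10
  ###.#|.  b29=0 t=1,i=0
  ###..|.  b28=0 t=2,i=8
  ##.##|#  b27=1 t=1,i=1
  ##.#.|#  b26=1 t=1,i=4
  ##..#|#  b25=1 t=4,i=2
  ##...|.  b24=0 t=0,i=4
  #.###|#  b23=1 t=2,i=4
  #.##.|#  b22=1 t=0,i=2
  #.#.#|#  b21=1 t=0,i=0
  #.#..|#  b20=1 t=1,i=5
  #..##|#  b19=1 t=1,i=7
  #..#.|.  b18=0 t=4,i=3
  #...#|#  b17=1 t=0,i=5
  #....|#  b16=1 t=3,i=6
  .####|.  b15=0 t=1,i=9
  .###.|.  b14=0 t=4,i=7
  .##.#|.  b13=0 t=1,i=3
  .##..|#  b12=1 t=0,i=3
  .#.##|.  b11=0 t=0,i=1
  .#.#.|#  b10=1 t=0,i=8
  .#..#|#  b9=1 t=1,i=6
  .#...|#  b8=1 t=3,i=0
  ..###|#  b7=1 t=1,i=8
  ..##.|.  b6=0 t=2,i=1
  ..#.#|.  b5=0 t=0,i=7
  ..#..|.  b4=0 t=3,i=10
  ...##|.  b3=0 t=2,i=0
  ...#.|.  b2=0 t=0,i=6
  ....#|#  b1=1 t=3,i=8
  .....|#  b0=1 t=3,i=7
  bits 00001110111110110001011110000011 = 251336579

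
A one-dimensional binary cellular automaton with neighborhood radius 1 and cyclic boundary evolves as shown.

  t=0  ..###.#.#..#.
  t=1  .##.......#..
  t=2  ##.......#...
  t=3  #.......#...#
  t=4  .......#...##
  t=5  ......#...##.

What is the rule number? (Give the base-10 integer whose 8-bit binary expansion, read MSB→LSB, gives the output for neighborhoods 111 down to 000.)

  [7] ### => .  t=0,i=3
  [6] ##. => .  t=0,i=4
  [5] #.# => .  t=0,i=5
  [4] #.. => .  t=0,i=9
  [3] .## => #  t=0,i=2
  [2] .#. => .  t=0,i=6
  [1] ..# => #  t=0,i=1
  [0] ... => .  t=0,i=0
  bits 00001010 = 10

10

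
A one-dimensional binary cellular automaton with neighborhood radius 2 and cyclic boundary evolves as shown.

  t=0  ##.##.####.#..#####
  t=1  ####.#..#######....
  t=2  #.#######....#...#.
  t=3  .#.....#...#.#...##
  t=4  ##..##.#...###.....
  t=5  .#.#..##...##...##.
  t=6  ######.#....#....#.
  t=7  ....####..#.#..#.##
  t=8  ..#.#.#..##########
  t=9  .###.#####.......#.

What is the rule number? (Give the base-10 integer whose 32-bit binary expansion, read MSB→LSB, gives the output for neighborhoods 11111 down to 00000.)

  nb #####: next=.  (t=0,i=16, bit31=0)
  nb ####.: next=#  (t=0,i=0, bit30=1)
  nb ###.#: next=#  (t=0,i=1, bit29=1)
  nb ###..: next=.  (t=1,i=14, bit28=0)
  nb ##.##: next=#  (t=0,i=2, bit27=1)
  nb ##.#.: next=#  (t=0,i=10, bit26=1)
  nb ##..#: next=.  (t=4,i=2, bit25=0)
  nb ##...: next=.  (t=1,i=15, bit24=0)
  nb #.###: next=.  (t=0,i=6, bit23=0)
  nb #.##.: next=#  (t=0,i=3, bit22=1)
  nb #.#.#: next=.  (t=2,i=0, bit21=0)
  nb #.#..: next=#  (t=0,i=11, bit20=1)
  nb #..##: next=#  (t=0,i=13, bit19=1)
  nb #..#.: next=#  (t=5,i=0, bit18=1)
  nb #...#: next=.  (t=2,i=15, bit17=0)
  nb #....: next=.  (t=1,i=16, bit16=0)
  nb .####: next=.  (t=0,i=7, bit15=0)
  nb .###.: next=#  (t=4,i=12, bit14=1)
  nb .##.#: next=.  (t=0,i=4, bit13=0)
  nb .##..: next=#  (t=4,i=1, bit12=1)
  nb .#.##: next=#  (t=2,i=1, bit11=1)
  nb .#.#.: next=#  (t=2,i=18, bit10=1)
  nb .#..#: next=#  (t=0,i=12, bit9=1)
  nb .#...: next=.  (t=2,i=14, bit8=0)
  nb ..###: next=#  (t=0,i=14, bit7=1)
  nb ..##.: next=.  (t=3,i=17, bit6=0)
  nb ..#.#: next=#  (t=2,i=17, bit5=1)
  nb ..#..: next=#  (t=2,i=13, bit4=1)
  nb ...##: next=.  (t=1,i=18, bit3=0)
  nb ...#.: next=.  (t=2,i=12, bit2=0)
  nb ....#: next=#  (t=1,i=17, bit1=1)
  nb .....: next=#  (t=3,i=4, bit0=1)
  bits 01101100010111000101111010110011 = 1817992883

1817992883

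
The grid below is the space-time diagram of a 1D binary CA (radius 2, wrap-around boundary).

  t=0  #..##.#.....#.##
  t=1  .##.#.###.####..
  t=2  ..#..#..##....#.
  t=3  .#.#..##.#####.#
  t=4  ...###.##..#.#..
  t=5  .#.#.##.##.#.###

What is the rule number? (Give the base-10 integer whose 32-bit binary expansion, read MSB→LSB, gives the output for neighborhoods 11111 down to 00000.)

2870557606

  nb #####: next=#  (t=3,i=11, bit31=1)
  nb ####.: next=.  (t=1,i=12, bit30=0)
  nb ###.#: next=#  (t=1,i=8, bit29=1)
  nb ###..: next=.  (t=0,i=0, bit28=0)
  nb ##.##: next=#  (t=1,i=9, bit27=1)
  nb ##.#.: next=.  (t=0,i=5, bit26=0)
  nb ##..#: next=#  (t=0,i=1, bit25=1)
  nb ##...: next=#  (t=1,i=14, bit24=1)
  nb #.###: next=.  (t=0,i=14, bit23=0)
  nb #.##.: next=.  (t=4,i=7, bit22=0)
  nb #.#.#: next=.  (t=1,i=4, bit21=0)
  nb #.#..: next=#  (t=0,i=6, bit20=1)
  nb #..##: next=#  (t=0,i=2, bit19=1)
  nb #..#.: next=.  (t=2,i=4, bit18=0)
  nb #...#: next=.  (t=1,i=15, bit17=0)
  nb #....: next=#  (t=0,i=8, bit16=1)
  nb .####: next=.  (t=1,i=11, bit15=0)
  nb .###.: next=.  (t=0,i=15, bit14=0)
  nb .##.#: next=#  (t=0,i=4, bit13=1)
  nb .##..: next=#  (t=2,i=9, bit12=1)
  nb .#.##: next=#  (t=0,i=13, bit11=1)
  nb .#.#.: next=.  (t=3,i=0, bit10=0)
  nb .#..#: next=#  (t=2,i=3, bit9=1)
  nb .#...: next=#  (t=0,i=7, bit8=1)
  nb ..###: next=#  (t=4,i=3, bit7=1)
  nb ..##.: next=.  (t=0,i=3, bit6=0)
  nb ..#.#: next=#  (t=0,i=12, bit5=1)
  nb ..#..: next=.  (t=2,i=2, bit4=0)
  nb ...##: next=.  (t=1,i=0, bit3=0)
  nb ...#.: next=#  (t=0,i=11, bit2=1)
  nb ....#: next=#  (t=0,i=10, bit1=1)
  nb .....: next=.  (t=0,i=9, bit0=0)
  bits 10101011000110010011101110100110 = 2870557606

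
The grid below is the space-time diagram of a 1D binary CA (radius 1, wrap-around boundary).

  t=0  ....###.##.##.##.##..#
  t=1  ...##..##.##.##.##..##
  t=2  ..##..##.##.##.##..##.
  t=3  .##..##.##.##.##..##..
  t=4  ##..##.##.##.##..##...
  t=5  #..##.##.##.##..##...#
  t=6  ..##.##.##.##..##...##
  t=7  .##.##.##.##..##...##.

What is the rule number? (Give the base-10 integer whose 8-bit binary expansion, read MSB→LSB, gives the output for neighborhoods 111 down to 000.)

46

  nb ###: next=.  (t=0,i=5, bit7=0)
  nb ##.: next=.  (t=0,i=6, bit6=0)
  nb #.#: next=#  (t=0,i=7, bit5=1)
  nb #..: next=.  (t=0,i=0, bit4=0)
  nb .##: next=#  (t=0,i=4, bit3=1)
  nb .#.: next=#  (t=0,i=21, bit2=1)
  nb ..#: next=#  (t=0,i=3, bit1=1)
  nb ...: next=.  (t=0,i=1, bit0=0)
  bits 00101110 = 46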